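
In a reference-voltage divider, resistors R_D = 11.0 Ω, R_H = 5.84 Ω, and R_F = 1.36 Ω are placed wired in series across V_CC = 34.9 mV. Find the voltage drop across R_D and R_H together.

V ≈ 32.3 mV

ΣR = 11.0 + 5.84 + 1.36 = 18.20 Ω.
R_{R_D..R_H} = 11.0 + 5.84 = 16.84 Ω.
By the voltage-divider rule, V = 34.9 × 16.84/18.20 = 32.29 mV.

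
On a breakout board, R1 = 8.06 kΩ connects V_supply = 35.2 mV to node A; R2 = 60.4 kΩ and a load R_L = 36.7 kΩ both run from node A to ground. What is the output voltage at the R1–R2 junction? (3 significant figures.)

First combine the lower leg with the load: R2 ‖ R_L = 22.83 kΩ.
Voltage divider with the loaded lower leg: V_out = 35.2 × 22.83/(8.06 + 22.83) = 35.2 × 0.7391 = 26.02 mV.

V_out ≈ 26.0 mV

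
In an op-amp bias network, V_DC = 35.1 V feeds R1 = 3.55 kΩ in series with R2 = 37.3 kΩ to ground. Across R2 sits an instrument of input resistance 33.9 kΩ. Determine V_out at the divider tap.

First combine the lower leg with the load: R2 ‖ R_L = 17.76 kΩ.
Voltage divider with the loaded lower leg: V_out = 35.1 × 17.76/(3.55 + 17.76) = 35.1 × 0.8334 = 29.25 V.

V_out ≈ 29.3 V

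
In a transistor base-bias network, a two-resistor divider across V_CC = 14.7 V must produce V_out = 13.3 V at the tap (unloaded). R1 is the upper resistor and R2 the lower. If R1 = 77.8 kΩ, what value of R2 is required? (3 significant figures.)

R2 ≈ 739 kΩ

The divider ratio is R2/(R1+R2) = 13.3/14.7 = 0.9048.
So R2 = R1 · V_out/(V_CC − V_out) = 77.8 × 13.3/(14.7 − 13.3) = 77.8 × 9.500 = 739.1 kΩ.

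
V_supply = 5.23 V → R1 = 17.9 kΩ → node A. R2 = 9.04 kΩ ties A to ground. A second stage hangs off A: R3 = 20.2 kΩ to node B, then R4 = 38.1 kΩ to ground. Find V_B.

Node A sees R2 in parallel with the series input of stage 2, R3 + R4 = 58.30 kΩ.
R2 ‖ (R3+R4) = 7.826 kΩ.
First divider: V_A = V_supply · 7.826/(17.9 + 7.826) = 1.591 V.
V_B = V_A × 0.6535 = 1.040 V.

V_B ≈ 1.04 V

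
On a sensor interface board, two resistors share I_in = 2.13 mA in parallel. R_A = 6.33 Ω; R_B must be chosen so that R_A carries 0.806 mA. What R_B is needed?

R_B ≈ 3.85 Ω

The fraction through R_A equals R_B/(R_A+R_B).
0.806/2.13 = R_B/(R_A + R_B) → R_B = R_A · (0.3784)/(1 − 0.3784) = 6.33 × 0.6088 = 3.853 Ω.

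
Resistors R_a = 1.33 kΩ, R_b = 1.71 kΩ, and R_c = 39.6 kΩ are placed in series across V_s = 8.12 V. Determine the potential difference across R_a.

V ≈ 0.253 V

Series total: ΣR = 1.33 + 1.71 + 39.6 = 42.64 kΩ.
V = V_s · R/ΣR = 8.12 × 0.03119 = 0.2533 V.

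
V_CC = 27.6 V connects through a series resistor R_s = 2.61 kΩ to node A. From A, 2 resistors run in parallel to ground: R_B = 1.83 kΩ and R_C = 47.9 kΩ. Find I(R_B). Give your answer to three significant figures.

Parallel bank: R_p = 1/(1/1.83 + 1/47.9) = 1.763 kΩ.
Node voltage V_A = V_CC · R_p/(R_s + R_p) = 27.6 × 0.4031 = 11.13 V.
I(R_B) = V_A / R_B = 11.13/1.83 = 6.080 mA.

I ≈ 6.08 mA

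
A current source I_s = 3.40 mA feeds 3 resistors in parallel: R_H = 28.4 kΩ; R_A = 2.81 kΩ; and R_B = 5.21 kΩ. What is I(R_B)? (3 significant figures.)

I ≈ 1.12 mA

ΣG = 1/28.4 + 1/2.81 + 1/5.21 = 0.5830.
R_B takes the fraction G_k/ΣG = 0.1919/0.5830 = 0.3292, so I = 3.40 × 0.3292 = 1.119 mA.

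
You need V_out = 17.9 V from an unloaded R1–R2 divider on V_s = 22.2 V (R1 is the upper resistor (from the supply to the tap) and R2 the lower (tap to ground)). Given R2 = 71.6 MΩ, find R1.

R1 ≈ 17.2 MΩ

V_out/V_s = R2/(R1+R2) = 0.8063.
R1 = R2·(1/k − 1) = 71.6 × 0.2402 = 17.20 MΩ.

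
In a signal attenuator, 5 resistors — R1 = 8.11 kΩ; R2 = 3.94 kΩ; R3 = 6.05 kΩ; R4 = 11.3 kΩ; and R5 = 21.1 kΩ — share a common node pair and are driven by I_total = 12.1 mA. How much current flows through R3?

ΣG = 1/8.11 + 1/3.94 + 1/6.05 + 1/11.3 + 1/21.1 = 0.6783.
By the current-divider rule, I = I_total · G_k/ΣG = 12.1 × 0.2437 = 2.949 mA.

I ≈ 2.95 mA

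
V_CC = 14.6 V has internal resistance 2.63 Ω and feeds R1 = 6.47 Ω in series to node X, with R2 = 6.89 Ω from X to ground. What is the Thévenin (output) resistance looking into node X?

R1' = 2.63 + 6.47 = 9.100 Ω (source resistance + R1).
With V_CC suppressed (replaced by a short), R_th = R1' ‖ R2 = (9.100 × 6.89)/(9.100 + 6.89) = 3.921 Ω.

R_th ≈ 3.92 Ω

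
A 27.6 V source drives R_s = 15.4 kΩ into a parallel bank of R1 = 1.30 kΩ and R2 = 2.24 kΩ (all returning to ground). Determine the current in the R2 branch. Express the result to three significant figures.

I ≈ 0.625 mA

Parallel bank: R_p = 1/(1/1.30 + 1/2.24) = 0.8226 kΩ.
V_A by voltage divider: V_A = 27.6 × 0.8226/(15.4 + 0.8226) = 1.400 V.
I(R2) = V_A / R2 = 1.400/2.24 = 0.6248 mA.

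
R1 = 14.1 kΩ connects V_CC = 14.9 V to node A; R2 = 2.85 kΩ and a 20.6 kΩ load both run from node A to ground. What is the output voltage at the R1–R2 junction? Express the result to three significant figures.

R2 ‖ R_L = (2.85 × 20.6)/(2.85 + 20.6) = 2.504 kΩ.
Now apply the divider: V_out = 14.9 × 0.1508 = 2.247 V.

V_out ≈ 2.25 V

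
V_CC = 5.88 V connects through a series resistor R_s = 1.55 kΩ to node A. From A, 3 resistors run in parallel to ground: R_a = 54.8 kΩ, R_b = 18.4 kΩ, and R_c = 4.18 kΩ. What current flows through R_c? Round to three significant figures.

I ≈ 0.948 mA

Parallel bank: R_p = 1/(1/54.8 + 1/18.4 + 1/4.18) = 3.207 kΩ.
V_A = 5.88 × 3.207/4.757 = 3.964 V.
I(R_c) = V_A / R_c = 3.964/4.18 = 0.9483 mA.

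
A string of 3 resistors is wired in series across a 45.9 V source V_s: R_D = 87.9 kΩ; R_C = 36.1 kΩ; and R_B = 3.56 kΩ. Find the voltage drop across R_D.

Series total: ΣR = 87.9 + 36.1 + 3.56 = 127.6 kΩ.
Voltage divider: V = V_s · (87.90 / 127.6) = 45.9 × 0.6891 = 31.63 V.

V ≈ 31.6 V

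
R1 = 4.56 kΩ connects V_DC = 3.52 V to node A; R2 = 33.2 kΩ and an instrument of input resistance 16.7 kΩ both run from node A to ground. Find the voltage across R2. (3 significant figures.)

V_out ≈ 2.50 V

First combine the lower leg with the load: R2 ‖ R_L = 11.11 kΩ.
Then V_out = V_DC · R2'/(R1 + R2') = 3.52 × 11.11/15.67 = 2.496 V.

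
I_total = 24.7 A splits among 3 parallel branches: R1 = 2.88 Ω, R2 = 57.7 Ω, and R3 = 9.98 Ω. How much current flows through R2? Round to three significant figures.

I ≈ 0.921 A

ΣG = 1/2.88 + 1/57.7 + 1/9.98 = 0.4648.
R2 takes the fraction G_k/ΣG = 0.01733/0.4648 = 0.03729, so I = 24.7 × 0.03729 = 0.9211 A.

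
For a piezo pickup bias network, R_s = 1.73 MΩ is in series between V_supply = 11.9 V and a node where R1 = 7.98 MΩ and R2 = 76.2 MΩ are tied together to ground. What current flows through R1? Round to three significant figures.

I ≈ 1.20 µA

Equivalent of the parallel group: R_p = 7.224 MΩ.
V_A = 11.9 × 7.224/8.954 = 9.601 V.
I(R1) = V_A / R1 = 9.601/7.98 = 1.203 µA.
(Check via current divider: I_total = 1.329 µA; share G_k/ΣG = 0.9052 → same result.)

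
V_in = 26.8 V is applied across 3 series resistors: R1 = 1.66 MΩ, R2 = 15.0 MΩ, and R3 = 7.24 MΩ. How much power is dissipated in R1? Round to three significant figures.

Series current I = V_in/ΣR = 26.8/23.90 = 1.121 µA.
P = I²R = 1.257 × 1.66 = 2.087 µW.

P ≈ 2.09 µW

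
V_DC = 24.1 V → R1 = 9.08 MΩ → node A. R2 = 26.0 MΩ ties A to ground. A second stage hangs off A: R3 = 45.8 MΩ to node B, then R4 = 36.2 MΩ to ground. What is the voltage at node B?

V_B ≈ 7.29 V

The second stage (R3 + R4 = 82.00 MΩ) loads node A in parallel with R2.
Effective lower resistance at A: R2 ‖ 82.00 = 19.74 MΩ.
So V_A = 24.1 × 0.6849 = 16.51 V.
V_B = V_A × 0.4415 = 7.287 V.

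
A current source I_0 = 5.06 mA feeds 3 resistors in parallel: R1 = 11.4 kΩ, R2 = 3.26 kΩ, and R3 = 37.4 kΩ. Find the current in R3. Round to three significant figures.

I ≈ 0.321 mA

Conductances: ΣG = 1/11.4 + 1/3.26 + 1/37.4 = 0.4212 (1/kΩ).
R3 takes the fraction G_k/ΣG = 0.02674/0.4212 = 0.06348, so I = 5.06 × 0.06348 = 0.3212 mA.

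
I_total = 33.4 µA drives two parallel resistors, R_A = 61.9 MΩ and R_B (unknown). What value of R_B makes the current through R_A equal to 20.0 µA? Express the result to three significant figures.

R_B ≈ 92.4 MΩ

Two-branch current divider: I_A = I_total · R_B/(R_A + R_B).
20.0/33.4 = R_B/(R_A + R_B) → R_B = R_A · (0.5988)/(1 − 0.5988) = 61.9 × 1.493 = 92.39 MΩ.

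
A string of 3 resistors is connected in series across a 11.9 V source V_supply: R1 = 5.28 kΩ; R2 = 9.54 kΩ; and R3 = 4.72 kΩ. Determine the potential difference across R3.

ΣR = 5.28 + 9.54 + 4.72 = 19.54 kΩ.
By the voltage-divider rule, V = 11.9 × 4.720/19.54 = 2.875 V.

V ≈ 2.87 V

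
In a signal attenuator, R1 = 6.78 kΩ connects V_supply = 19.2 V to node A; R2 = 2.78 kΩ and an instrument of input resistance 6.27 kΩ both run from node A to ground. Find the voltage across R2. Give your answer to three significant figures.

First combine the lower leg with the load: R2 ‖ R_L = 1.926 kΩ.
Then V_out = V_supply · R2'/(R1 + R2') = 19.2 × 1.926/8.706 = 4.248 V.

V_out ≈ 4.25 V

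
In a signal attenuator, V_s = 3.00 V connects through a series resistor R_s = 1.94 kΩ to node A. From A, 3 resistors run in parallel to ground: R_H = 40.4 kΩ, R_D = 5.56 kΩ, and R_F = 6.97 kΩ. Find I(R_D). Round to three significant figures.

I ≈ 0.322 mA

Combine the parallel branches: R_p = (1/40.4 + 1/5.56 + 1/6.97)⁻¹ = 2.873 kΩ.
V_A = 3.00 × 2.873/4.813 = 1.791 V.
I(R_D) = V_A / R_D = 1.791/5.56 = 0.3221 mA.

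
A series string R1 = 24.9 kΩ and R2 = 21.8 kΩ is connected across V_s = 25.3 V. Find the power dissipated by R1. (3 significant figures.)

ΣR = 46.70 kΩ → I = 25.3/46.70 = 0.5418 mA.
P = I²R = 0.2935 × 24.9 = 7.308 mW.

P ≈ 7.31 mW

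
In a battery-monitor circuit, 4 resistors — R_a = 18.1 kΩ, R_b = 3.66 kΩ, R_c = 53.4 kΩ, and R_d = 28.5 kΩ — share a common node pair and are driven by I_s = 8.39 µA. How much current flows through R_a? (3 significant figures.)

ΣG = 1/18.1 + 1/3.66 + 1/53.4 + 1/28.5 = 0.3823.
R_a takes the fraction G_k/ΣG = 0.05525/0.3823 = 0.1445, so I = 8.39 × 0.1445 = 1.213 µA.

I ≈ 1.21 µA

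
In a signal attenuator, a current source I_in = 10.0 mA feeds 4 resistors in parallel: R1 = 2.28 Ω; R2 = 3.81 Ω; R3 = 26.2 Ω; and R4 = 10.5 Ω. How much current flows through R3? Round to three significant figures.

Conductances: ΣG = 1/2.28 + 1/3.81 + 1/26.2 + 1/10.5 = 0.8345 (1/Ω).
By the current-divider rule, I = I_in · G_k/ΣG = 10.0 × 0.04574 = 0.4574 mA.

I ≈ 0.457 mA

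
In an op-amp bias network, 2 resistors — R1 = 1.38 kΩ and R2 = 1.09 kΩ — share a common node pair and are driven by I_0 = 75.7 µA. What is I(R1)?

I ≈ 33.4 µA

With just two branches, the current splits inversely with resistance.
I(R1) = 75.7 × 1.09/(1.38 + 1.09) = 75.7 × 0.4413 = 33.41 µA.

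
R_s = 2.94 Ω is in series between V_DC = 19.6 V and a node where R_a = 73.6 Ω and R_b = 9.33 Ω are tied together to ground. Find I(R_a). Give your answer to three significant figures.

I ≈ 0.197 A

Combine the parallel branches: R_p = (1/73.6 + 1/9.33)⁻¹ = 8.280 Ω.
V_A by voltage divider: V_A = 19.6 × 8.280/(2.94 + 8.280) = 14.46 V.
I(R_a) = V_A / R_a = 14.46/73.6 = 0.1965 A.
(Equivalently: I_total = 1.747 A, then current-divider fraction G_k/ΣG = 0.1125.)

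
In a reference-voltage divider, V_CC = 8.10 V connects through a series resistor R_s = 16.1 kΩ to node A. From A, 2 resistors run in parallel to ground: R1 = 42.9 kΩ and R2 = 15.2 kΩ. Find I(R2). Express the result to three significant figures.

I ≈ 0.219 mA

Equivalent of the parallel group: R_p = 11.22 kΩ.
V_A = 8.10 × 11.22/27.32 = 3.327 V.
I(R2) = V_A / R2 = 3.327/15.2 = 0.2189 mA.
(Check via current divider: I_total = 0.2964 mA; share G_k/ΣG = 0.7384 → same result.)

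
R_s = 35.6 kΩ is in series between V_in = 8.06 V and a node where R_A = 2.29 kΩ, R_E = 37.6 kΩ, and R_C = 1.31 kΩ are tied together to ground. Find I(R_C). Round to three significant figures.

Equivalent of the parallel group: R_p = 0.8152 kΩ.
V_A by voltage divider: V_A = 8.06 × 0.8152/(35.6 + 0.8152) = 0.1804 V.
Branch current I = V_A/R_C = 0.1804/1.31 = 0.1377 mA.

I ≈ 0.138 mA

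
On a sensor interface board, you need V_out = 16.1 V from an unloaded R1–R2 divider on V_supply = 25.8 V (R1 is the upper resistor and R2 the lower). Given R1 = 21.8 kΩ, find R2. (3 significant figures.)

R2 ≈ 36.2 kΩ

The divider ratio is R2/(R1+R2) = 16.1/25.8 = 0.6240.
So R2 = R1 · V_out/(V_supply − V_out) = 21.8 × 16.1/(25.8 − 16.1) = 21.8 × 1.660 = 36.18 kΩ.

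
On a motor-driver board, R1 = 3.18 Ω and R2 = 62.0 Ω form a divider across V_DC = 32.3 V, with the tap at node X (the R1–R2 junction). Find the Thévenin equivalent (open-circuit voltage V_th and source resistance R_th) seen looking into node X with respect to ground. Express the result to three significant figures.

V_th ≈ 30.7 V, R_th ≈ 3.02 Ω

V_th is the unloaded tap voltage: V_DC · R2/(R1+R2) = 32.3 × 0.9512 = 30.72 V.
With V_DC suppressed (replaced by a short), R_th = R1 ‖ R2 = (3.180 × 62.0)/(3.180 + 62.0) = 3.025 Ω.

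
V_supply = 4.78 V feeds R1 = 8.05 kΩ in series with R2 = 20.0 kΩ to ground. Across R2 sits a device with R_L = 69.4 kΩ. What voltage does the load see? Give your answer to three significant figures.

The load sits in parallel with R2, giving an effective lower resistance R2' = R2·R_L/(R2+R_L) = 15.53 kΩ.
Voltage divider with the loaded lower leg: V_out = 4.78 × 15.53/(8.05 + 15.53) = 4.78 × 0.6585 = 3.148 V.
(Unloaded it would be 3.41 V; the load pulls it down.)

V_out ≈ 3.15 V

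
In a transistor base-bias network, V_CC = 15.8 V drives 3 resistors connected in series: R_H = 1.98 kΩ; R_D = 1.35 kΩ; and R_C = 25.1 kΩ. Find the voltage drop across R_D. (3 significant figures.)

V ≈ 0.750 V

Series total: ΣR = 1.98 + 1.35 + 25.1 = 28.43 kΩ.
By the voltage-divider rule, V = 15.8 × 1.350/28.43 = 0.7503 V.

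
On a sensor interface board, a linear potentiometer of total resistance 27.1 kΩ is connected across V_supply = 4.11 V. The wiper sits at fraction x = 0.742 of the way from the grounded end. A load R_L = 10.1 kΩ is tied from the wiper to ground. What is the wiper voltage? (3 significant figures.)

Split the track: R_lower = x·R_p = 20.11 kΩ, R_upper = (1−x)·R_p = 6.992 kΩ.
Lower segment in parallel with the load: 20.11 ‖ 10.1 = 6.723 kΩ.
V_out = 4.11 × 6.723/(6.992 + 6.723) = 2.015 V.
(Unloaded: V_out = x·V_supply = 3.05 V.)

V_out ≈ 2.01 V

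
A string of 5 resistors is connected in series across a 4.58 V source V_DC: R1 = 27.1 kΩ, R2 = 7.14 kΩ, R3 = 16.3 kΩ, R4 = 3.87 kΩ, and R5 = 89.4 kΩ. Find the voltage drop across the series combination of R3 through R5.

Total series resistance ΣR = 27.1 + 7.14 + 16.3 + 3.87 + 89.4 = 143.8 kΩ.
R_{R3..R5} = 16.3 + 3.87 + 89.4 = 109.6 kΩ.
V = V_DC · R/ΣR = 4.58 × 0.7619 = 3.490 V.

V ≈ 3.49 V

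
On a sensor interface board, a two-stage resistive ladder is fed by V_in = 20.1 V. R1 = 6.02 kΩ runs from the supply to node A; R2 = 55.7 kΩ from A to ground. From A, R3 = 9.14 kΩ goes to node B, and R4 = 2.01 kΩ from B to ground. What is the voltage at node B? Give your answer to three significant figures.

Node A sees R2 in parallel with the series input of stage 2, R3 + R4 = 11.15 kΩ.
Effective lower resistance at A: R2 ‖ 11.15 = 9.290 kΩ.
V_A = 20.1 × 9.290/(6.02 + 9.290) = 12.20 V.
V_B = V_A × 0.1803 = 2.199 V.

V_B ≈ 2.20 V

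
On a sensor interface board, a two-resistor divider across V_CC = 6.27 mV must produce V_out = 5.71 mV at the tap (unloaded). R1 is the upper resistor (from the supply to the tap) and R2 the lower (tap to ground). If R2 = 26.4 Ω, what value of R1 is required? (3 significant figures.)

The divider ratio is R2/(R1+R2) = 5.71/6.27 = 0.9107.
So R1 = R2 · (V_CC/V_out − 1) = 26.4 × (6.27/5.71 − 1) = 26.4 × 0.09807 = 2.589 Ω.

R1 ≈ 2.59 Ω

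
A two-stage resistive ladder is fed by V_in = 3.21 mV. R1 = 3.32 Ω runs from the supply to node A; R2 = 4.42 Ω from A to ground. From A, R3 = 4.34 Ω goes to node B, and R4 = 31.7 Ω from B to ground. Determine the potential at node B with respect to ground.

V_B ≈ 1.53 mV

Looking into the second stage from A: R3 + R4 = 36.04 Ω appears in parallel with R2.
R2 ‖ (R3+R4) = 3.937 Ω.
So V_A = 3.21 × 0.5425 = 1.741 mV.
Stage 2 is unloaded, so V_B = V_A · R4/(R3+R4) = 1.741 × 31.7/36.04 = 1.532 mV.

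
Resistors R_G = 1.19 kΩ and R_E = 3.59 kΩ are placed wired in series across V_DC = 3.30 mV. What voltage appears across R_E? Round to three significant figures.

Series total: ΣR = 1.19 + 3.59 = 4.780 kΩ.
V = V_DC · R/ΣR = 3.30 × 0.7510 = 2.478 mV.

V ≈ 2.48 mV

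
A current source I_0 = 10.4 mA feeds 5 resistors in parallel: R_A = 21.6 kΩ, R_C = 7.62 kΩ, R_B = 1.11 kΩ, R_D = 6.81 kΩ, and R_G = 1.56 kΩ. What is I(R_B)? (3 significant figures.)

Total conductance ΣG = 1/21.6 + 1/7.62 + 1/1.11 + 1/6.81 + 1/1.56 = 1.866 (units of 1/kΩ).
R_B takes the fraction G_k/ΣG = 0.9009/1.866 = 0.4827, so I = 10.4 × 0.4827 = 5.020 mA.

I ≈ 5.02 mA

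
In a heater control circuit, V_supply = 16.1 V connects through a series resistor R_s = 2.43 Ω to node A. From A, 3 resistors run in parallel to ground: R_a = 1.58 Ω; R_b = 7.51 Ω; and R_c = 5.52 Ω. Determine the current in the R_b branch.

Combine the parallel branches: R_p = (1/1.58 + 1/7.51 + 1/5.52)⁻¹ = 1.056 Ω.
Node voltage V_A = V_supply · R_p/(R_s + R_p) = 16.1 × 0.3029 = 4.876 V.
I(R_b) = V_A / R_b = 4.876/7.51 = 0.6493 A.

I ≈ 0.649 A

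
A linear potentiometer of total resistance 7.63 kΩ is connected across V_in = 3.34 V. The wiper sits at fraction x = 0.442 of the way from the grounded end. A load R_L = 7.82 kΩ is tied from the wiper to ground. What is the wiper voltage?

V_out ≈ 1.19 V

Split the track: R_lower = x·R_p = 3.372 kΩ, R_upper = (1−x)·R_p = 4.258 kΩ.
R_L loads the lower segment: effective lower R = 2.356 kΩ.
V_out = 3.34 × 2.356/(4.258 + 2.356) = 1.190 V.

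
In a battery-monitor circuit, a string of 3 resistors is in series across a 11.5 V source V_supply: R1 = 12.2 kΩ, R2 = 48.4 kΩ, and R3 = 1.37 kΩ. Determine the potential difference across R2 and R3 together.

V ≈ 9.24 V

Series total: ΣR = 12.2 + 48.4 + 1.37 = 61.97 kΩ.
R_{R2..R3} = 48.4 + 1.37 = 49.77 kΩ.
V = V_supply · R/ΣR = 11.5 × 0.8031 = 9.236 V.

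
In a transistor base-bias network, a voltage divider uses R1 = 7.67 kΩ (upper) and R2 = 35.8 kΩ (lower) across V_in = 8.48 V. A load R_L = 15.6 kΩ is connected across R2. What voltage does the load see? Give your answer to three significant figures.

V_out ≈ 4.97 V

The load sits in parallel with R2, giving an effective lower resistance R2' = R2·R_L/(R2+R_L) = 10.87 kΩ.
Now apply the divider: V_out = 8.48 × 0.5862 = 4.971 V.
(Unloaded it would be 6.98 V; the load pulls it down.)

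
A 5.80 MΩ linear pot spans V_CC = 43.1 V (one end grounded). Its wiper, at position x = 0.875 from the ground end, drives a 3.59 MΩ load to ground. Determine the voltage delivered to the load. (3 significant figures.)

The pot divides into 0.7250 MΩ above the wiper and 5.075 MΩ below.
R_L loads the lower segment: effective lower R = 2.103 MΩ.
V_out = 43.1 × 2.103/(0.7250 + 2.103) = 32.05 V.

V_out ≈ 32.0 V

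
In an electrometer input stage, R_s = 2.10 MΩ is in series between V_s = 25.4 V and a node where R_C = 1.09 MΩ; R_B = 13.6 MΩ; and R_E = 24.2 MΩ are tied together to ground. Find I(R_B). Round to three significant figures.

Combine the parallel branches: R_p = (1/1.09 + 1/13.6 + 1/24.2)⁻¹ = 0.9687 MΩ.
Node voltage V_A = V_s · R_p/(R_s + R_p) = 25.4 × 0.3157 = 8.018 V.
Branch current I = V_A/R_B = 8.018/13.6 = 0.5896 µA.
(Check via current divider: I_total = 8.277 µA; share G_k/ΣG = 0.07123 → same result.)

I ≈ 0.590 µA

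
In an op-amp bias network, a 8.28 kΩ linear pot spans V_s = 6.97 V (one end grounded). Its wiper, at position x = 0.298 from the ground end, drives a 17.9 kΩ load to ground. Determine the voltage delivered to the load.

V_out ≈ 1.89 V

Split the track: R_lower = x·R_p = 2.467 kΩ, R_upper = (1−x)·R_p = 5.813 kΩ.
(x·R_p) ‖ R_L = 2.169 kΩ.
Then V_out = V_s · 2.169/(5.813 + 2.169) = 1.894 V.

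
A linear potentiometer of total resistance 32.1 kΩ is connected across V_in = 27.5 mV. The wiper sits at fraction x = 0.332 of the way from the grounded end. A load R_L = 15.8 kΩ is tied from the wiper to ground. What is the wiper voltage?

V_out ≈ 6.29 mV

The pot divides into 21.44 kΩ above the wiper and 10.66 kΩ below.
R_L loads the lower segment: effective lower R = 6.364 kΩ.
Loaded-divider output: V_out = 27.5 × 0.2289 = 6.294 mV.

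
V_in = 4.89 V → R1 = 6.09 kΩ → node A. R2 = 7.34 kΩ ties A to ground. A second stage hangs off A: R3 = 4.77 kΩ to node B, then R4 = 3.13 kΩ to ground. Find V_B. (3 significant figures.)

The second stage (R3 + R4 = 7.900 kΩ) loads node A in parallel with R2.
Effective lower resistance at A: R2 ‖ 7.900 = 3.805 kΩ.
V_A = 4.89 × 3.805/(6.09 + 3.805) = 1.880 V.
V_B = V_A × 0.3962 = 0.7450 V.

V_B ≈ 0.745 V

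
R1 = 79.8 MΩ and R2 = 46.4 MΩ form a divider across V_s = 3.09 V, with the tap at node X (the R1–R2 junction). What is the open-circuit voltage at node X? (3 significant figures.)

With X open, the divider is unloaded: V_th = 3.09 × 46.4/126.2 = 1.136 V.

V_th ≈ 1.14 V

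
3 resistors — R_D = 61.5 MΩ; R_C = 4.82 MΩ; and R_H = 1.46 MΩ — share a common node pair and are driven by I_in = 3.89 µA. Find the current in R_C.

ΣG = 1/61.5 + 1/4.82 + 1/1.46 = 0.9087.
Current divider: I(R_C) = I_in · G_k/ΣG = 3.89 × (0.2075/0.9087) = 3.89 × 0.2283 = 0.8882 µA.

I ≈ 0.888 µA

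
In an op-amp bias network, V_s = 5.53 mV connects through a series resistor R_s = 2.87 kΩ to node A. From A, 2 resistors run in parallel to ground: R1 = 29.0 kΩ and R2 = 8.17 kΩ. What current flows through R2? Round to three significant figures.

Equivalent of the parallel group: R_p = 6.374 kΩ.
V_A by voltage divider: V_A = 5.53 × 6.374/(2.87 + 6.374) = 3.813 mV.
Branch current I = V_A/R2 = 3.813/8.17 = 0.4667 µA.

I ≈ 0.467 µA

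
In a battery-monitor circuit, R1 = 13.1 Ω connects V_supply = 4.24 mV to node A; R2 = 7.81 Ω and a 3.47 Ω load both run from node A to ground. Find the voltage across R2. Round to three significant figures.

First combine the lower leg with the load: R2 ‖ R_L = 2.403 Ω.
Voltage divider with the loaded lower leg: V_out = 4.24 × 2.403/(13.1 + 2.403) = 4.24 × 0.1550 = 0.6571 mV.

V_out ≈ 0.657 mV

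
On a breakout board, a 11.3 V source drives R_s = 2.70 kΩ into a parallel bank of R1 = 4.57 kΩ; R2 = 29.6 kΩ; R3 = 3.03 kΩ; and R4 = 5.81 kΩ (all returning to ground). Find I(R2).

Equivalent of the parallel group: R_p = 1.325 kΩ.
V_A = 11.3 × 1.325/4.025 = 3.720 V.
I(R2) = V_A / R2 = 3.720/29.6 = 0.1257 mA.
(Equivalently: I_total = 2.807 mA, then current-divider fraction G_k/ΣG = 0.04476.)

I ≈ 0.126 mA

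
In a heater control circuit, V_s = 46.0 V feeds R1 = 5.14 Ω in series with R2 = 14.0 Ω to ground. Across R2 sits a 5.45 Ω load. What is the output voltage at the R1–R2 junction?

V_out ≈ 19.9 V

First combine the lower leg with the load: R2 ‖ R_L = 3.923 Ω.
Voltage divider with the loaded lower leg: V_out = 46.0 × 3.923/(5.14 + 3.923) = 46.0 × 0.4329 = 19.91 V.
(Unloaded it would be 33.6 V; the load pulls it down.)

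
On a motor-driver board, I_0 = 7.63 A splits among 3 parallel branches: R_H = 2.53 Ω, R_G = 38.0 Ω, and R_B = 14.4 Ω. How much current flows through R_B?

I ≈ 1.08 A

ΣG = 1/2.53 + 1/38.0 + 1/14.4 = 0.4910.
Current divider: I(R_B) = I_0 · G_k/ΣG = 7.63 × (0.06944/0.4910) = 7.63 × 0.1414 = 1.079 A.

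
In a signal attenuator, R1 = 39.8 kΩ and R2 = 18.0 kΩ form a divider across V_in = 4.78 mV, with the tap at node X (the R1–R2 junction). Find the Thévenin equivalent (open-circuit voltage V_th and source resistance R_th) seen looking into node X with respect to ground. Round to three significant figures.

V_th ≈ 1.49 mV, R_th ≈ 12.4 kΩ

V_th is the unloaded tap voltage: V_in · R2/(R1+R2) = 4.78 × 0.3114 = 1.489 mV.
Looking into X with the source shorted: R_th = R1·R2/(R1+R2) = 39.80 × 18.0/57.80 = 12.39 kΩ.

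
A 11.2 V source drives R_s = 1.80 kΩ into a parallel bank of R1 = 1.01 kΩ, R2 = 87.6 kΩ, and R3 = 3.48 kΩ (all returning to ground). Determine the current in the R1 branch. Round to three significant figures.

I ≈ 3.34 mA

Equivalent of the parallel group: R_p = 0.7759 kΩ.
V_A by voltage divider: V_A = 11.2 × 0.7759/(1.80 + 0.7759) = 3.374 V.
Branch current I = V_A/R1 = 3.374/1.01 = 3.340 mA.
(Equivalently: I_total = 4.348 mA, then current-divider fraction G_k/ΣG = 0.7682.)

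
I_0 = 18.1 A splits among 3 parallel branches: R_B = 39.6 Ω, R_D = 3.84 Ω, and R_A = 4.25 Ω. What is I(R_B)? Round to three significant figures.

I ≈ 0.877 A

Total conductance ΣG = 1/39.6 + 1/3.84 + 1/4.25 = 0.5210 (units of 1/Ω).
R_B takes the fraction G_k/ΣG = 0.02525/0.5210 = 0.04847, so I = 18.1 × 0.04847 = 0.8774 A.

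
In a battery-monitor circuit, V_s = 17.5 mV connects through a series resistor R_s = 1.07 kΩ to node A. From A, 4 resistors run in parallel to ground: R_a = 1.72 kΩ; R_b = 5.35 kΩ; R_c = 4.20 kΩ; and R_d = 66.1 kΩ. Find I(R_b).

I ≈ 1.56 µA

Equivalent of the parallel group: R_p = 0.9789 kΩ.
Node voltage V_A = V_s · R_p/(R_s + R_p) = 17.5 × 0.4778 = 8.361 mV.
Branch current I = V_A/R_b = 8.361/5.35 = 1.563 µA.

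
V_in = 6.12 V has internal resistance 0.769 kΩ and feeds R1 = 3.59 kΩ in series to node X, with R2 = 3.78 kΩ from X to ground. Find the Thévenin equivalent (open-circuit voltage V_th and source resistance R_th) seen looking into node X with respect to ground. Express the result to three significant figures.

V_th ≈ 2.84 V, R_th ≈ 2.02 kΩ

R1' = 0.769 + 3.59 = 4.359 kΩ (source resistance + R1).
Open-circuit (no load on X): V_th = V_in · R2/(R1' + R2) = 6.12 × 3.78/(4.359 + 3.78) = 2.842 V.
Looking into X with the source shorted: R_th = R1'·R2/(R1'+R2) = 4.359 × 3.78/8.139 = 2.024 kΩ.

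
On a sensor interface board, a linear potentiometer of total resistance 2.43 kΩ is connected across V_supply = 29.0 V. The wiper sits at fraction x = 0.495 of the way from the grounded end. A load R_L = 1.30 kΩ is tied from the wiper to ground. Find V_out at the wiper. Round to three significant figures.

V_out ≈ 9.78 V

The pot divides into 1.227 kΩ above the wiper and 1.203 kΩ below.
(x·R_p) ‖ R_L = 0.6248 kΩ.
Then V_out = V_supply · 0.6248/(1.227 + 0.6248) = 9.784 V.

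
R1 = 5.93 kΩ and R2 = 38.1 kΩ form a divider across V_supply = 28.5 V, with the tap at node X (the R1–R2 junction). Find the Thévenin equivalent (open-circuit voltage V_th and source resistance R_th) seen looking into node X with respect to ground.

Open-circuit (no load on X): V_th = V_supply · R2/(R1 + R2) = 28.5 × 38.1/(5.930 + 38.1) = 24.66 V.
Zeroing V_supply shorts the top of R1 to ground, so R_th = R1 ‖ R2 = 5.131 kΩ.

V_th ≈ 24.7 V, R_th ≈ 5.13 kΩ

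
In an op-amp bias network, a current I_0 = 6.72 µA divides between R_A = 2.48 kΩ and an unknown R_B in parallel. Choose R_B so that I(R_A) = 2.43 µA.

R_B ≈ 1.40 kΩ

In a two-way split, I_A/I_0 = R_B/(R_A + R_B).
With f = 0.3616, R_B = R_A · f/(1−f) = 2.48 × 0.5664 = 1.405 kΩ.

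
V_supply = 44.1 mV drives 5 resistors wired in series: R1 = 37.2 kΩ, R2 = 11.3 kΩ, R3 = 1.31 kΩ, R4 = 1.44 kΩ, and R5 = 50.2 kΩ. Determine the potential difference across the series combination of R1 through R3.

V ≈ 21.7 mV

Series total: ΣR = 37.2 + 11.3 + 1.31 + 1.44 + 50.2 = 101.5 kΩ.
R_{R1..R3} = 37.2 + 11.3 + 1.31 = 49.81 kΩ.
V = V_supply · R/ΣR = 44.1 × 0.4910 = 21.65 mV.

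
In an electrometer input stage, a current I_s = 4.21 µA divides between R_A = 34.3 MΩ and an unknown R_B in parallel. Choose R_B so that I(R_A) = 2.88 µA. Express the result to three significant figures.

R_B ≈ 74.3 MΩ

In a two-way split, I_A/I_s = R_B/(R_A + R_B).
With f = 0.6841, R_B = R_A · f/(1−f) = 34.3 × 2.165 = 74.27 MΩ.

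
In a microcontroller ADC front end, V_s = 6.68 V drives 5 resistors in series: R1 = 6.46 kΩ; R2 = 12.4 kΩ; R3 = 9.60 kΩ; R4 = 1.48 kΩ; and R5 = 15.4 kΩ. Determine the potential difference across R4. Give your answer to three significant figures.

V ≈ 0.218 V

Total series resistance ΣR = 6.46 + 12.4 + 9.60 + 1.48 + 15.4 = 45.34 kΩ.
Voltage divider: V = V_s · (1.480 / 45.34) = 6.68 × 0.03264 = 0.2181 V.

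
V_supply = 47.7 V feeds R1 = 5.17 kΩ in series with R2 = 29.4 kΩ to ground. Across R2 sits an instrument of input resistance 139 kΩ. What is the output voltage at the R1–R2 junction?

V_out ≈ 39.3 V

The load sits in parallel with R2, giving an effective lower resistance R2' = R2·R_L/(R2+R_L) = 24.27 kΩ.
Then V_out = V_supply · R2'/(R1 + R2') = 47.7 × 24.27/29.44 = 39.32 V.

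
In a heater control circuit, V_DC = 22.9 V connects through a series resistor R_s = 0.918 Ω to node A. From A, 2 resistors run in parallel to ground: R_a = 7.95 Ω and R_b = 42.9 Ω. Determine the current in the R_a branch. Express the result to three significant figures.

I ≈ 2.53 A

Equivalent of the parallel group: R_p = 6.707 Ω.
Node voltage V_A = V_DC · R_p/(R_s + R_p) = 22.9 × 0.8796 = 20.14 V.
I(R_a) = V_A / R_a = 20.14/7.95 = 2.534 A.
(Check via current divider: I_total = 3.003 A; share G_k/ΣG = 0.8437 → same result.)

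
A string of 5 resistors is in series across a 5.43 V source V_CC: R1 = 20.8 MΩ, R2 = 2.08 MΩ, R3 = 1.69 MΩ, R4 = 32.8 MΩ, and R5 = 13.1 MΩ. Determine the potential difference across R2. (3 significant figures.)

V ≈ 0.160 V

ΣR = 20.8 + 2.08 + 1.69 + 32.8 + 13.1 = 70.47 MΩ.
V = V_CC · R/ΣR = 5.43 × 0.02952 = 0.1603 V.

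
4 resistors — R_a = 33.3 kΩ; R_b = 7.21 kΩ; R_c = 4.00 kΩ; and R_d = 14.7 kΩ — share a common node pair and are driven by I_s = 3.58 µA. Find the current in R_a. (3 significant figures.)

I ≈ 0.221 µA

ΣG = 1/33.3 + 1/7.21 + 1/4.00 + 1/14.7 = 0.4868.
Current divider: I(R_a) = I_s · G_k/ΣG = 3.58 × (0.03003/0.4868) = 3.58 × 0.06169 = 0.2209 µA.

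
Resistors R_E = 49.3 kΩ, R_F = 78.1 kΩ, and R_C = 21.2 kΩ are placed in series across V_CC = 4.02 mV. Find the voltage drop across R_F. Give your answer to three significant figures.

ΣR = 49.3 + 78.1 + 21.2 = 148.6 kΩ.
Voltage divider: V = V_CC · (78.10 / 148.6) = 4.02 × 0.5256 = 2.113 mV.

V ≈ 2.11 mV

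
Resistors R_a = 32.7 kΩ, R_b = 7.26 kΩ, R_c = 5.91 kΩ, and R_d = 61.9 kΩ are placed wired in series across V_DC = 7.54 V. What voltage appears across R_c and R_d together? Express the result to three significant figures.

V ≈ 4.74 V

Total series resistance ΣR = 32.7 + 7.26 + 5.91 + 61.9 = 107.8 kΩ.
R_{R_c..R_d} = 5.91 + 61.9 = 67.81 kΩ.
Voltage divider: V = V_DC · (67.81 / 107.8) = 7.54 × 0.6292 = 4.744 V.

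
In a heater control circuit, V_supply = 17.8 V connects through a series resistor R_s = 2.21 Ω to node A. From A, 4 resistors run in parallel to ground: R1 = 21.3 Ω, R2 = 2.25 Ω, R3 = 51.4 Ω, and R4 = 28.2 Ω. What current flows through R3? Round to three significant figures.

Equivalent of the parallel group: R_p = 1.830 Ω.
V_A by voltage divider: V_A = 17.8 × 1.830/(2.21 + 1.830) = 8.064 V.
Branch current I = V_A/R3 = 8.064/51.4 = 0.1569 A.

I ≈ 0.157 A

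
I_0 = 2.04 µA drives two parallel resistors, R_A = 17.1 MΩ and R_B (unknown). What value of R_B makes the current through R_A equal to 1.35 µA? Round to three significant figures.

R_B ≈ 33.5 MΩ

Two-branch current divider: I_A = I_0 · R_B/(R_A + R_B).
1.35/2.04 = R_B/(R_A + R_B) → R_B = R_A · (0.6618)/(1 − 0.6618) = 17.1 × 1.957 = 33.46 MΩ.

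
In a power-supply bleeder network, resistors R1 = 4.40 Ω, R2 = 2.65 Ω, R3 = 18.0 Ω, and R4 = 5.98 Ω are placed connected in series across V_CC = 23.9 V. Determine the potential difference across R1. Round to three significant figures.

V ≈ 3.39 V

ΣR = 4.40 + 2.65 + 18.0 + 5.98 = 31.03 Ω.
By the voltage-divider rule, V = 23.9 × 4.400/31.03 = 3.389 V.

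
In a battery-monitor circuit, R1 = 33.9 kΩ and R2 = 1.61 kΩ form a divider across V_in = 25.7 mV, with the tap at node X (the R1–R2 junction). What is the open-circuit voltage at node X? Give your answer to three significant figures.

Open-circuit (no load on X): V_th = V_in · R2/(R1 + R2) = 25.7 × 1.61/(33.90 + 1.61) = 1.165 mV.

V_th ≈ 1.17 mV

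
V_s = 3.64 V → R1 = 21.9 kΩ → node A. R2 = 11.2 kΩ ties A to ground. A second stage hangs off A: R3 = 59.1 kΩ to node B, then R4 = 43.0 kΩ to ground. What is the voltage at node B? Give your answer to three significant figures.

V_B ≈ 0.484 V

The second stage (R3 + R4 = 102.1 kΩ) loads node A in parallel with R2.
R2 ‖ (R3+R4) = 10.09 kΩ.
So V_A = 3.64 × 0.3155 = 1.148 V.
Then the unloaded second divider: V_B = V_A × R4/(R3+R4) = 1.148 × 0.4212 = 0.4836 V.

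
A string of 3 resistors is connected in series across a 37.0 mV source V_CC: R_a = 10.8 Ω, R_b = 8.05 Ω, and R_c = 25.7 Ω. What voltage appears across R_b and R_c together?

Series total: ΣR = 10.8 + 8.05 + 25.7 = 44.55 Ω.
R_{R_b..R_c} = 8.05 + 25.7 = 33.75 Ω.
By the voltage-divider rule, V = 37.0 × 33.75/44.55 = 28.03 mV.

V ≈ 28.0 mV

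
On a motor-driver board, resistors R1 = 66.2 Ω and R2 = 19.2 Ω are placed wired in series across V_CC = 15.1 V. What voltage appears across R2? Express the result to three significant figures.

V ≈ 3.39 V

ΣR = 66.2 + 19.2 = 85.40 Ω.
V = V_CC · R/ΣR = 15.1 × 0.2248 = 3.395 V.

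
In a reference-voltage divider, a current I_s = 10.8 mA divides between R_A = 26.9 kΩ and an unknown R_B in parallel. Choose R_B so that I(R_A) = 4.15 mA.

Two-branch current divider: I_A = I_s · R_B/(R_A + R_B).
With f = 0.3843, R_B = R_A · f/(1−f) = 26.9 × 0.6241 = 16.79 kΩ.

R_B ≈ 16.8 kΩ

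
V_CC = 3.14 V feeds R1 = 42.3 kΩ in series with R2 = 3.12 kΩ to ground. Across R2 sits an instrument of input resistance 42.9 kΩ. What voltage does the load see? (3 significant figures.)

V_out ≈ 0.202 V

The load sits in parallel with R2, giving an effective lower resistance R2' = R2·R_L/(R2+R_L) = 2.908 kΩ.
Voltage divider with the loaded lower leg: V_out = 3.14 × 2.908/(42.3 + 2.908) = 3.14 × 0.06433 = 0.2020 V.
(Unloaded it would be 0.216 V; the load pulls it down.)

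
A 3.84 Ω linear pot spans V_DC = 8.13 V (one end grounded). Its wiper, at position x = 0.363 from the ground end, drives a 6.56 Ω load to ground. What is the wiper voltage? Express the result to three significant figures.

The pot divides into 2.446 Ω above the wiper and 1.394 Ω below.
Lower segment in parallel with the load: 1.394 ‖ 6.56 = 1.150 Ω.
Then V_out = V_DC · 1.150/(2.446 + 1.150) = 2.599 V.

V_out ≈ 2.60 V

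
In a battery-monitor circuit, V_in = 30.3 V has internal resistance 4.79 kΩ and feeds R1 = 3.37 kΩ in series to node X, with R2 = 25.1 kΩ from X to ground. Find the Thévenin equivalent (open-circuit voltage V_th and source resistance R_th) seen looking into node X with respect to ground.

V_th ≈ 22.9 V, R_th ≈ 6.16 kΩ

R1' = 4.79 + 3.37 = 8.160 kΩ (source resistance + R1).
Open-circuit (no load on X): V_th = V_in · R2/(R1' + R2) = 30.3 × 25.1/(8.160 + 25.1) = 22.87 V.
Zeroing V_in shorts the top of R1' to ground, so R_th = R1' ‖ R2 = 6.158 kΩ.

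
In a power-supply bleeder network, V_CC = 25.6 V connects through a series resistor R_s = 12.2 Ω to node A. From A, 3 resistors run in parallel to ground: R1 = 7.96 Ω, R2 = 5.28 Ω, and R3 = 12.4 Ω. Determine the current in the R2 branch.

I ≈ 0.832 A

Parallel bank: R_p = 1/(1/7.96 + 1/5.28 + 1/12.4) = 2.527 Ω.
Node voltage V_A = V_CC · R_p/(R_s + R_p) = 25.6 × 0.1716 = 4.393 V.
Branch current I = V_A/R2 = 4.393/5.28 = 0.8321 A.
(Equivalently: I_total = 1.738 A, then current-divider fraction G_k/ΣG = 0.4787.)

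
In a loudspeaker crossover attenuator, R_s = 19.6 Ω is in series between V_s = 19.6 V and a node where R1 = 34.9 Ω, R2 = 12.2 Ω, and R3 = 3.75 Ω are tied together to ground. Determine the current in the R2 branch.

I ≈ 0.191 A

Parallel bank: R_p = 1/(1/34.9 + 1/12.2 + 1/3.75) = 2.651 Ω.
V_A by voltage divider: V_A = 19.6 × 2.651/(19.6 + 2.651) = 2.335 V.
I(R2) = V_A / R2 = 2.335/12.2 = 0.1914 A.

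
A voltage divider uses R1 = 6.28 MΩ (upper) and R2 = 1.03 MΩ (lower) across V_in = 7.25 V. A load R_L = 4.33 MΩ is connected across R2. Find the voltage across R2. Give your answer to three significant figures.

The load sits in parallel with R2, giving an effective lower resistance R2' = R2·R_L/(R2+R_L) = 0.8321 MΩ.
Then V_out = V_in · R2'/(R1 + R2') = 7.25 × 0.8321/7.112 = 0.8482 V.
(Unloaded it would be 1.02 V; the load pulls it down.)

V_out ≈ 0.848 V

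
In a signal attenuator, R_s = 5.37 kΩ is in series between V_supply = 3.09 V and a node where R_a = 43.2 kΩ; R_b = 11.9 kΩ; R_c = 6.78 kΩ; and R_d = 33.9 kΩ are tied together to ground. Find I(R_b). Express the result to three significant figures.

Equivalent of the parallel group: R_p = 3.519 kΩ.
V_A = 3.09 × 3.519/8.889 = 1.223 V.
I(R_b) = V_A / R_b = 1.223/11.9 = 0.1028 mA.

I ≈ 0.103 mA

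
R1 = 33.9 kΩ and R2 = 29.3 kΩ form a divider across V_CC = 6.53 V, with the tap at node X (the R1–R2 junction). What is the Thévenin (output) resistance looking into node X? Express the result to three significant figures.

Zeroing V_CC shorts the top of R1 to ground, so R_th = R1 ‖ R2 = 15.72 kΩ.

R_th ≈ 15.7 kΩ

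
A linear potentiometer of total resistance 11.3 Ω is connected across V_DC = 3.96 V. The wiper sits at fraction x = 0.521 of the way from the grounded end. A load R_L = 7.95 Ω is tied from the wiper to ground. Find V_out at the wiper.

Lower segment x·R_p = 5.887 Ω; upper segment (1−x)·R_p = 5.413 Ω.
R_L loads the lower segment: effective lower R = 3.382 Ω.
V_out = 3.96 × 3.382/(5.413 + 3.382) = 1.523 V.

V_out ≈ 1.52 V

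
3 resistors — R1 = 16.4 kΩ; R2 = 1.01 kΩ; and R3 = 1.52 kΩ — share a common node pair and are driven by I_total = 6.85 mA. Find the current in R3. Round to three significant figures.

Total conductance ΣG = 1/16.4 + 1/1.01 + 1/1.52 = 1.709 (units of 1/kΩ).
R3 takes the fraction G_k/ΣG = 0.6579/1.709 = 0.3850, so I = 6.85 × 0.3850 = 2.637 mA.

I ≈ 2.64 mA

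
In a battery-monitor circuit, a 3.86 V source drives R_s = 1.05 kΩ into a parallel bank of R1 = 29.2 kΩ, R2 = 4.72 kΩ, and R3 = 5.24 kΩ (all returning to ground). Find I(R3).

Parallel bank: R_p = 1/(1/29.2 + 1/4.72 + 1/5.24) = 2.289 kΩ.
V_A = 3.86 × 2.289/3.339 = 2.646 V.
Branch current I = V_A/R3 = 2.646/5.24 = 0.5050 mA.

I ≈ 0.505 mA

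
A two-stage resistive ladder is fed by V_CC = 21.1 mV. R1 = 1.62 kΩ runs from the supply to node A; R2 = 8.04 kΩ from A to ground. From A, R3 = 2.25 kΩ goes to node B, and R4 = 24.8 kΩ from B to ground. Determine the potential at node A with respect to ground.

The second stage (R3 + R4 = 27.05 kΩ) loads node A in parallel with R2.
R2 ‖ (R3+R4) = 6.198 kΩ.
So V_A = 21.1 × 0.7928 = 16.73 mV.

V_A ≈ 16.7 mV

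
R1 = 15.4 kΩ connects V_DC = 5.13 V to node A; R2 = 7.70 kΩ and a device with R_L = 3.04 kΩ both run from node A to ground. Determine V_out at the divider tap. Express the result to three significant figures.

First combine the lower leg with the load: R2 ‖ R_L = 2.180 kΩ.
Then V_out = V_DC · R2'/(R1 + R2') = 5.13 × 2.180/17.58 = 0.6360 V.
(Unloaded it would be 1.71 V; the load pulls it down.)

V_out ≈ 0.636 V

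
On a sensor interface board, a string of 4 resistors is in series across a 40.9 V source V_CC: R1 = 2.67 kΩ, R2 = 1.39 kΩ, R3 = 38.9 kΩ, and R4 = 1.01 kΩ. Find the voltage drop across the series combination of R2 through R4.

V ≈ 38.4 V

Series total: ΣR = 2.67 + 1.39 + 38.9 + 1.01 = 43.97 kΩ.
R_{R2..R4} = 1.39 + 38.9 + 1.01 = 41.30 kΩ.
By the voltage-divider rule, V = 40.9 × 41.30/43.97 = 38.42 V.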